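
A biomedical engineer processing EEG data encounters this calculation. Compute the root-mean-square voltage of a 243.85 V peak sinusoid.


RMS voltage for a sinusoidal waveform:
V_rms = V_peak / sqrt(2)
      = 243.85 / 1.414214
      = 172.428 V

172.428 V


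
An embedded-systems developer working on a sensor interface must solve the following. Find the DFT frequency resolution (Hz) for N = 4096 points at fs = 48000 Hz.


DFT frequency resolution:
df = fs / N
   = 48000 / 4096
   = 11.7188 Hz

11.7188 Hz


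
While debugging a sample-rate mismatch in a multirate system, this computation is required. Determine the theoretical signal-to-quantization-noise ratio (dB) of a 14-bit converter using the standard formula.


Theoretical SNR for a full-scale sinusoid:
SNR = 6.02 * N + 1.76
    = 6.02 * 14 + 1.76
    = 84.28 + 1.76
    = 86.04 dB

86.04 dB


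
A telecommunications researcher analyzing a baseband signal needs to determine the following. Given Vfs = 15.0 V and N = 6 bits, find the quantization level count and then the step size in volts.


Step 1 — number of quantization levels:
L = 2^N = 2^6 = 64

Step 2 — LSB step size:
delta = Vfs / L
      = 15.0 / 64
      = 0.234375 V

Levels = 64; step size = 0.234375 V


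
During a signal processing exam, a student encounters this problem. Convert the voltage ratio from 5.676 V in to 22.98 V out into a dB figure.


Voltage gain in dB:
G = 20 * log10(Vout / Vin)
  = 20 * log10(22.98 / 5.676)
  = 20 * log10(4.048626)
  = 20 * 0.607308
  = 12.15 dB

12.15 dB


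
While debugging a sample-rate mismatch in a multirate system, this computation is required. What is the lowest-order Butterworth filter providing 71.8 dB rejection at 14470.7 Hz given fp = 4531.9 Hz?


Butterworth filter order formula:
n = log10(10^(A/10) - 1) / (2 * log10(f_stop/f_pass))
10^(71.8/10) - 1 = 15135611.4844
f_stop/f_pass = 14470.7 / 4531.9 = 3.1931
n = 7.1201 -> ceil = 8

8


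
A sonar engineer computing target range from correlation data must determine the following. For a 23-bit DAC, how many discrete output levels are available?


Number of quantization levels = 2^N
= 2^23
= 8388608

8388608


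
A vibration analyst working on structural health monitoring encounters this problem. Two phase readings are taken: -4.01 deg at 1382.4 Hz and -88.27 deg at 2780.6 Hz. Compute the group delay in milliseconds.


Group delay from phase difference:
tau = -d(phi)/d(omega)
d(phi) = -84.26 deg = -1.470614 rad
d(omega) = 2*pi*(2780.6 - 1382.4) = 8785.1497 rad/s
tau = -(-1.470614) / 8785.1497
    = 0.1674 ms

0.1674 ms


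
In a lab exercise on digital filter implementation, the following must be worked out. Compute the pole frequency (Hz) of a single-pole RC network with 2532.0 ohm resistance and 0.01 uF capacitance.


Cutoff frequency of a first-order RC filter:
fc = 1 / (2 * pi * R * C)
C = 0.01 uF = 1e-08 F
fc = 1 / (2 * pi * 2532.0 * 1e-08)
   = 1 / 0.00015909025197779
   = 6285.740248 Hz

6285.740248 Hz


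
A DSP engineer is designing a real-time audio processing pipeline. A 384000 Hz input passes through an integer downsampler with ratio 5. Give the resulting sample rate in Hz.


Decimation reduces the sample rate:
fs_out = fs_in / M
       = 384000 / 5
       = 76800.0 Hz

76800.0 Hz


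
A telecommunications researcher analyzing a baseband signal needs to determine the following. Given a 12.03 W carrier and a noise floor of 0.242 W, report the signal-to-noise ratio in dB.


SNR in decibels:
SNR = 10 * log10(Ps / Pn)
    = 10 * log10(12.03 / 0.242)
    = 10 * log10(49.7107)
    = 10 * 1.6965
    = 16.96 dB

16.96 dB


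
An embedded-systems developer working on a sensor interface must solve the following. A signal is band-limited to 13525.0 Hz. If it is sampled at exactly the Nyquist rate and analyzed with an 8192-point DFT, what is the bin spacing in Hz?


Step 1 — Nyquist sampling rate:
fs = 2 * fmax = 2 * 13525.0 = 27050.0 Hz

Step 2 — DFT bin spacing:
df = fs / N = 27050.0 / 8192 = 3.302 Hz

3.302 Hz


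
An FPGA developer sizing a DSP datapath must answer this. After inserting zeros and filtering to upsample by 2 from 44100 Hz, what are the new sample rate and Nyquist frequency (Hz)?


Step 1 — output sample rate after interpolation by L:
fs_out = L * fs_in = 2 * 44100 = 88200 Hz

Step 2 — Nyquist frequency of the output stream:
f_Nyq = fs_out / 2 = 88200 / 2 = 44100.0 Hz

fs_out = 88200 Hz; f_Nyquist = 44100.0 Hz


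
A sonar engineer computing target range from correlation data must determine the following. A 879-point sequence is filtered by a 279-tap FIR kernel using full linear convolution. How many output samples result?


Linear convolution output length:
L = N + M - 1
  = 879 + 279 - 1
  = 1157 samples

1157


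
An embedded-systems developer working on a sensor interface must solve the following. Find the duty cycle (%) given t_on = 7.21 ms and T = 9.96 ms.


Duty cycle as a percentage:
DC = (t_on / T) * 100
   = (7.21 / 9.96) * 100
   = 0.723896 * 100
   = 72.39 %

72.39 %


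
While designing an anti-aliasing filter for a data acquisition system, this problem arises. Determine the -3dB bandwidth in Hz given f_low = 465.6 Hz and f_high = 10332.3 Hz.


Bandwidth is the difference of -3dB frequencies:
BW = f_high - f_low
   = 10332.3 - 465.6
   = 9866.7 Hz

9866.7 Hz


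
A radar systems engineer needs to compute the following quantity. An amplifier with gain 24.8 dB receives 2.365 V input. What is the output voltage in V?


Output voltage from dB gain:
V_out = V_in * 10^(gain_dB / 20)
      = 2.365 * 10^(24.8 / 20)
      = 2.365 * 17.378008
      = 41.099 V

41.099 V


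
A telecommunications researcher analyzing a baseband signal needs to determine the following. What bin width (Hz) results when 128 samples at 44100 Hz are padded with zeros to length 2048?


Frequency resolution after zero-padding:
N_padded = 128 * 16 = 2048
df = fs / N_padded
   = 44100 / 2048
   = 21.5332 Hz

21.5332 Hz


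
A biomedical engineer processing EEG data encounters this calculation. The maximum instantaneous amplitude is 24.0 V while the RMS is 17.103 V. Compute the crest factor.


Crest factor is the ratio of peak to RMS:
CF = V_peak / V_rms
   = 24.0 / 17.103
   = 1.4033

1.4033


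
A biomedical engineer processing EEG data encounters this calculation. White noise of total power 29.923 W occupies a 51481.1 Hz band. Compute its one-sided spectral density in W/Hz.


Power spectral density:
PSD = P / BW
    = 29.923 / 51481.1
    = 0.00058124 W/Hz

0.00058124 W/Hz


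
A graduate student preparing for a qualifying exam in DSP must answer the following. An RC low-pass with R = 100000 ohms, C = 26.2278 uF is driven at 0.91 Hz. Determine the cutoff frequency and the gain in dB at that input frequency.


Step 1 — cutoff frequency:
fc = 1 / (2*pi*R*C)
C = 26.2278 uF = 2.62278e-05 F
fc = 1 / (2*pi*100000*2.62278e-05)
   = 0.0606818 Hz

Step 2 — magnitude at f = 0.91 Hz:
|H(f)| = 1 / sqrt(1 + (f/fc)^2)
f/fc = 0.91 / 0.0606818 = 14.996259
|H| = 1 / sqrt(1 + 224.887784) = 0.0665355
|H|_dB = 20*log10(0.0665355) = -23.54 dB

fc = 0.0606818 Hz; |H(0.91 Hz)| = -23.54 dB


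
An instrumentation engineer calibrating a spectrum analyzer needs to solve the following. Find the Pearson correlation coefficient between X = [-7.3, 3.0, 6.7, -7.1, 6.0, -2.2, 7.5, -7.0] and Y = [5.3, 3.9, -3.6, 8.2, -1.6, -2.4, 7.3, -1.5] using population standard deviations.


Pearson correlation coefficient (population):
r = cov(X,Y) / (std(X) * std(Y))
Mean X = -0.05, Mean Y = 1.95
Cov(X,Y) = -5.9525
Std(X) = 6.160966, Std(Y) = 4.429165
r = -0.2181

-0.2181


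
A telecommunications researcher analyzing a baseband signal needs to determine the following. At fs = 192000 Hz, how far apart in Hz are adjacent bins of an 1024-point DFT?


DFT frequency resolution:
df = fs / N
   = 192000 / 1024
   = 187.5 Hz

187.5 Hz


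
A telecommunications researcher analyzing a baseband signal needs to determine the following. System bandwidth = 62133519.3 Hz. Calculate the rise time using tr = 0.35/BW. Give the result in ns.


Rise time from bandwidth relationship:
tr = 0.35 / BW
   = 0.35 / 62133519.3
   = 5.63303035e-09 s
   = 5.633 ns

5.633 ns


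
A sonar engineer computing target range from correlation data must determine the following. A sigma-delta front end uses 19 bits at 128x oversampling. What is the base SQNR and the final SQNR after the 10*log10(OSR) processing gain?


Step 1 — baseline SQNR at Nyquist:
SQNR_base = 6.02*N + 1.76
          = 6.02*19 + 1.76
          = 116.14 dB

Step 2 — oversampling processing gain:
G = 10*log10(OSR) = 10*log10(128) = 21.07 dB

Step 3 — total:
SQNR_total = 116.14 + 21.07 = 137.21 dB

Base SQNR = 116.14 dB; oversampled SQNR = 137.21 dB


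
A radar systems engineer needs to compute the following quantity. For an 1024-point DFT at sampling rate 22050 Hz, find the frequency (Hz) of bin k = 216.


Frequency of DFT bin k:
f_k = k * fs / N
    = 216 * 22050 / 1024
    = 4762800 / 1024
    = 4651.172 Hz

4651.172 Hz


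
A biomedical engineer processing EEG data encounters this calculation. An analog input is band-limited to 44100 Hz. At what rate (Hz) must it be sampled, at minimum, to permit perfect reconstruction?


The Nyquist rate is twice the maximum frequency component.
fs_min = 2 * fmax
      = 2 * 44100
      = 88200 Hz

88200


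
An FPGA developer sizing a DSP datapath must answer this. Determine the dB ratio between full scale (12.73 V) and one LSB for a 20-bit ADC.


Dynamic range from full-scale to LSB:
V_min = V_max / 2^bits = 12.73 / 2^20
DR = 20 * log10(V_max / V_min)
   = 20 * log10(2^20)
   = 20 * 20 * log10(2)
   = 120.41 dB

120.41 dB


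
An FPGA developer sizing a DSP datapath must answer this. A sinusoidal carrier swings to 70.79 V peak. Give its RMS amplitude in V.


RMS voltage for a sinusoidal waveform:
V_rms = V_peak / sqrt(2)
      = 70.79 / 1.414214
      = 50.056 V

50.056 V


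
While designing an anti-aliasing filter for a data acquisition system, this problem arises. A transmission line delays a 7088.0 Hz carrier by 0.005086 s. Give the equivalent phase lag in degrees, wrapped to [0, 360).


Phase shift from frequency and time delay:
phi = 360 * f * t_delay
    = 360 * 7088.0 * 0.005086
    = 12977.84 degrees
    mod 360 = 17.84 degrees

17.84 degrees


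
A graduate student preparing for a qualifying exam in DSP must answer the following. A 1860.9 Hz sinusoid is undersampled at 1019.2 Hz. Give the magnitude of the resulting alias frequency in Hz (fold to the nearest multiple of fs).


Compute the nearest integer multiple of fs to the signal:
n = round(1860.9 / 1019.2) = 2
f_alias = |1860.9 - 2 * 1019.2|
        = |1860.9 - 2038.4|
        = 177.5 Hz

177.5


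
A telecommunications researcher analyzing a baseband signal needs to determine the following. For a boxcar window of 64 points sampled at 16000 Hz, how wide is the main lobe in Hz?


Main lobe width for a rectangular window:
Width = 2 * fs / N
      = 2 * 16000 / 64
      = 32000 / 64
      = 500.0 Hz

500.0 Hz


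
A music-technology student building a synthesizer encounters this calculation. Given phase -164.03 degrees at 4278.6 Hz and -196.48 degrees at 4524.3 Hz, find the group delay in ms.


Group delay from phase difference:
tau = -d(phi)/d(omega)
d(phi) = -32.45 deg = -0.566359 rad
d(omega) = 2*pi*(4524.3 - 4278.6) = 1543.7786 rad/s
tau = -(-0.566359) / 1543.7786
    = 0.3669 ms

0.3669 ms


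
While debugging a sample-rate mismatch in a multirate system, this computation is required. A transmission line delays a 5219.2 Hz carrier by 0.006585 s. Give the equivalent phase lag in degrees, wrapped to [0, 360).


Phase shift from frequency and time delay:
phi = 360 * f * t_delay
    = 360 * 5219.2 * 0.006585
    = 12372.64 degrees
    mod 360 = 132.64 degrees

132.64 degrees


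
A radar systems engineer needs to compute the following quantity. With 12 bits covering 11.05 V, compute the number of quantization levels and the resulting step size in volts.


Step 1 — number of quantization levels:
L = 2^N = 2^12 = 4096

Step 2 — LSB step size:
delta = Vfs / L
      = 11.05 / 4096
      = 0.00269775 V

Levels = 4096; step size = 0.00269775 V


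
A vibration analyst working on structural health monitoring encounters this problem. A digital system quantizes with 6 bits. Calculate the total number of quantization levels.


Number of quantization levels = 2^N
= 2^6
= 64

64


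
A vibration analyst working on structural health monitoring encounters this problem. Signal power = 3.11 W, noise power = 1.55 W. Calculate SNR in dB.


SNR in decibels:
SNR = 10 * log10(Ps / Pn)
    = 10 * log10(3.11 / 1.55)
    = 10 * log10(2.0065)
    = 10 * 0.3024
    = 3.02 dB

3.02 dB


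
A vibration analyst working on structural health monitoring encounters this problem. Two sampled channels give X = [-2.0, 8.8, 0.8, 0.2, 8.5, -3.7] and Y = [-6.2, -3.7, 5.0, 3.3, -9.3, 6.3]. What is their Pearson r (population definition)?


Pearson correlation coefficient (population):
r = cov(X,Y) / (std(X) * std(Y))
Mean X = 2.1, Mean Y = -0.7667
Cov(X,Y) = -18.033333
Std(X) = 4.857983, Std(Y) = 5.925557
r = -0.6265

-0.6265


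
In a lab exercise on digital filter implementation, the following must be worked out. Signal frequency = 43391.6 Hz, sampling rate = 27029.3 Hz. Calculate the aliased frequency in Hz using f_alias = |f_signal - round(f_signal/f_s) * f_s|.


Compute the nearest integer multiple of fs to the signal:
n = round(43391.6 / 27029.3) = 2
f_alias = |43391.6 - 2 * 27029.3|
        = |43391.6 - 54058.6|
        = 10667.0 Hz

10667.0


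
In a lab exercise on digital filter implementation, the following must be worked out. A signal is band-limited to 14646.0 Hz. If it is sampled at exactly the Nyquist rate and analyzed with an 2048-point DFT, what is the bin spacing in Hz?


Step 1 — Nyquist sampling rate:
fs = 2 * fmax = 2 * 14646.0 = 29292.0 Hz

Step 2 — DFT bin spacing:
df = fs / N = 29292.0 / 2048 = 14.3027 Hz

14.3027 Hz


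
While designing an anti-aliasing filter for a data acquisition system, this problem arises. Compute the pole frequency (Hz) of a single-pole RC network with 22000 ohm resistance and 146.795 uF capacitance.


Cutoff frequency of a first-order RC filter:
fc = 1 / (2 * pi * R * C)
C = 146.795 uF = 0.000146795 F
fc = 1 / (2 * pi * 22000 * 0.000146795)
   = 1 / 20.291484117683
   = 0.049282 Hz

0.049282 Hz


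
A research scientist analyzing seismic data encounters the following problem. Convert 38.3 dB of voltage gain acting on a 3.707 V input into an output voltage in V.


Output voltage from dB gain:
V_out = V_in * 10^(gain_dB / 20)
      = 3.707 * 10^(38.3 / 20)
      = 3.707 * 82.224265
      = 304.8054 V

304.8054 V


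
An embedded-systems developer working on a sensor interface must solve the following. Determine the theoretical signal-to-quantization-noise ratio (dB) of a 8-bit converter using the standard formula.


Theoretical SNR for a full-scale sinusoid:
SNR = 6.02 * N + 1.76
    = 6.02 * 8 + 1.76
    = 48.16 + 1.76
    = 49.92 dB

49.92 dB


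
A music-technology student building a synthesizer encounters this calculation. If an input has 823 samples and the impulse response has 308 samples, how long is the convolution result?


Linear convolution output length:
L = N + M - 1
  = 823 + 308 - 1
  = 1130 samples

1130


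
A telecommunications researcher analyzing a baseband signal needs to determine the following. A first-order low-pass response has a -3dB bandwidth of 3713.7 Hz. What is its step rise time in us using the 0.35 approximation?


Rise time from bandwidth relationship:
tr = 0.35 / BW
   = 0.35 / 3713.7
   = 9.424563104e-05 s
   = 94.2456 us

94.2456 us


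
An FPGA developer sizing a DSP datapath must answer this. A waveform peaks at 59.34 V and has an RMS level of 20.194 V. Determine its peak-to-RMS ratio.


Crest factor is the ratio of peak to RMS:
CF = V_peak / V_rms
   = 59.34 / 20.194
   = 2.9385

2.9385


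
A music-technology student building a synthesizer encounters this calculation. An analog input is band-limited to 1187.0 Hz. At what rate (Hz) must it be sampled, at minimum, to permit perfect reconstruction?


The Nyquist rate is twice the maximum frequency component.
fs_min = 2 * fmax
      = 2 * 1187.0
      = 2374.0 Hz

2374.0


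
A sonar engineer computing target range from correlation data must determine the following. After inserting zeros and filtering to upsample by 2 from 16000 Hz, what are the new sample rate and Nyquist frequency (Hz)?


Step 1 — output sample rate after interpolation by L:
fs_out = L * fs_in = 2 * 16000 = 32000 Hz

Step 2 — Nyquist frequency of the output stream:
f_Nyq = fs_out / 2 = 32000 / 2 = 16000.0 Hz

fs_out = 32000 Hz; f_Nyquist = 16000.0 Hz


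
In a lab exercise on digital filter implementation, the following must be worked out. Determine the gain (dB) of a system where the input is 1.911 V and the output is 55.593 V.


Voltage gain in dB:
G = 20 * log10(Vout / Vin)
  = 20 * log10(55.593 / 1.911)
  = 20 * log10(29.091052)
  = 20 * 1.463759
  = 29.28 dB

29.28 dB


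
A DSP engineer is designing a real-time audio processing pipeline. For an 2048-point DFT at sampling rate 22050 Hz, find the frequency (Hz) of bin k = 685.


Frequency of DFT bin k:
f_k = k * fs / N
    = 685 * 22050 / 2048
    = 15104250 / 2048
    = 7375.122 Hz

7375.122 Hz


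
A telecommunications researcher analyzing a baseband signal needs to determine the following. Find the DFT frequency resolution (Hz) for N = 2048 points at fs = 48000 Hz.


DFT frequency resolution:
df = fs / N
   = 48000 / 2048
   = 23.4375 Hz

23.4375 Hz


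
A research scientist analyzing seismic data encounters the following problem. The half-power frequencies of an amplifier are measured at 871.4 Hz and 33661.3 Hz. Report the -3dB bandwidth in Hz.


Bandwidth is the difference of -3dB frequencies:
BW = f_high - f_low
   = 33661.3 - 871.4
   = 32789.9 Hz

32789.9 Hz


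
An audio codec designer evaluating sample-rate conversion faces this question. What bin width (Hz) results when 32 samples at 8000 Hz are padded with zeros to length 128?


Frequency resolution after zero-padding:
N_padded = 32 * 4 = 128
df = fs / N_padded
   = 8000 / 128
   = 62.5 Hz

62.5 Hz


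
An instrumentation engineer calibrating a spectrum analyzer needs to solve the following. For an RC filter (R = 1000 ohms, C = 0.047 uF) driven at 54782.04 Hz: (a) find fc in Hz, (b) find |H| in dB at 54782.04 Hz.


Step 1 — cutoff frequency:
fc = 1 / (2*pi*R*C)
C = 0.047 uF = 4.7e-08 F
fc = 1 / (2*pi*1000*4.7e-08)
   = 3386.275 Hz

Step 2 — magnitude at f = 54782.04 Hz:
|H(f)| = 1 / sqrt(1 + (f/fc)^2)
f/fc = 54782.04 / 3386.275 = 16.17767
|H| = 1 / sqrt(1 + 261.717007) = 0.0616958
|H|_dB = 20*log10(0.0616958) = -24.19 dB

fc = 3386.275 Hz; |H(54782.04 Hz)| = -24.19 dB


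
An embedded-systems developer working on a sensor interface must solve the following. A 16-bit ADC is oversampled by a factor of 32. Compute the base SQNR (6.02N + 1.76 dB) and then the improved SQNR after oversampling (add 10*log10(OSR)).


Step 1 — baseline SQNR at Nyquist:
SQNR_base = 6.02*N + 1.76
          = 6.02*16 + 1.76
          = 98.08 dB

Step 2 — oversampling processing gain:
G = 10*log10(OSR) = 10*log10(32) = 15.05 dB

Step 3 — total:
SQNR_total = 98.08 + 15.05 = 113.13 dB

Base SQNR = 98.08 dB; oversampled SQNR = 113.13 dB


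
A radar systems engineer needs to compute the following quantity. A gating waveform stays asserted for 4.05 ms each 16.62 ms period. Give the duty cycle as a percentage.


Duty cycle as a percentage:
DC = (t_on / T) * 100
   = (4.05 / 16.62) * 100
   = 0.243682 * 100
   = 24.37 %

24.37 %


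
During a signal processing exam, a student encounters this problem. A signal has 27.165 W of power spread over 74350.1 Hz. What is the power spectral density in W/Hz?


Power spectral density:
PSD = P / BW
    = 27.165 / 74350.1
    = 0.00036537 W/Hz

0.00036537 W/Hz


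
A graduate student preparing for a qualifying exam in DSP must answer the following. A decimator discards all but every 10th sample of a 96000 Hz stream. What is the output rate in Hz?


Decimation reduces the sample rate:
fs_out = fs_in / M
       = 96000 / 10
       = 9600.0 Hz

9600.0 Hz


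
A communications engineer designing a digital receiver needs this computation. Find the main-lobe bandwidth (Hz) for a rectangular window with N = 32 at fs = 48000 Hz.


Main lobe width for a rectangular window:
Width = 2 * fs / N
      = 2 * 48000 / 32
      = 96000 / 32
      = 3000.0 Hz

3000.0 Hz


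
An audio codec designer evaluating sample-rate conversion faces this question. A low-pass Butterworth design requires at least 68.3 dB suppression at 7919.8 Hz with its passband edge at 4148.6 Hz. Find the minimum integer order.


Butterworth filter order formula:
n = log10(10^(A/10) - 1) / (2 * log10(f_stop/f_pass))
10^(68.3/10) - 1 = 6760828.7539
f_stop/f_pass = 7919.8 / 4148.6 = 1.909
n = 12.1611 -> ceil = 13

13


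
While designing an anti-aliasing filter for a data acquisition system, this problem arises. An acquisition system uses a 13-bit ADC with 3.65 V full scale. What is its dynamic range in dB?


Dynamic range from full-scale to LSB:
V_min = V_max / 2^bits = 3.65 / 2^13
DR = 20 * log10(V_max / V_min)
   = 20 * log10(2^13)
   = 20 * 13 * log10(2)
   = 78.27 dB

78.27 dB


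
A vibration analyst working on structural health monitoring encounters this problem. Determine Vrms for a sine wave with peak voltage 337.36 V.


RMS voltage for a sinusoidal waveform:
V_rms = V_peak / sqrt(2)
      = 337.36 / 1.414214
      = 238.55 V

238.55 V


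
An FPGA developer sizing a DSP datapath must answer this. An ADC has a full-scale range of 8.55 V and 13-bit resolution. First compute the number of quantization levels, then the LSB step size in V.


Step 1 — number of quantization levels:
L = 2^N = 2^13 = 8192

Step 2 — LSB step size:
delta = Vfs / L
      = 8.55 / 8192
      = 0.0010437 V

Levels = 8192; step size = 0.0010437 V


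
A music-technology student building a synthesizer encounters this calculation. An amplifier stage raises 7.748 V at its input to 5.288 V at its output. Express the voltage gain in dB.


Voltage gain in dB:
G = 20 * log10(Vout / Vin)
  = 20 * log10(5.288 / 7.748)
  = 20 * log10(0.682499)
  = 20 * -0.165898
  = -3.32 dB

-3.32 dB


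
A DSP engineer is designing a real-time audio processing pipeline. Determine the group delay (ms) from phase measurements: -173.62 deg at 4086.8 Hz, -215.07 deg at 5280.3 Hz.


Group delay from phase difference:
tau = -d(phi)/d(omega)
d(phi) = -41.45 deg = -0.723439 rad
d(omega) = 2*pi*(5280.3 - 4086.8) = 7498.9817 rad/s
tau = -(-0.723439) / 7498.9817
    = 0.0965 ms

0.0965 ms


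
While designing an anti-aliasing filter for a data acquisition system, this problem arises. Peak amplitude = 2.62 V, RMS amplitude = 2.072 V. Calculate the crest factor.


Crest factor is the ratio of peak to RMS:
CF = V_peak / V_rms
   = 2.62 / 2.072
   = 1.2645

1.2645


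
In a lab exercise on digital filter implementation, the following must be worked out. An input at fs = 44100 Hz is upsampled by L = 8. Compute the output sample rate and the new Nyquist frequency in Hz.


Step 1 — output sample rate after interpolation by L:
fs_out = L * fs_in = 8 * 44100 = 352800 Hz

Step 2 — Nyquist frequency of the output stream:
f_Nyq = fs_out / 2 = 352800 / 2 = 176400.0 Hz

fs_out = 352800 Hz; f_Nyquist = 176400.0 Hz


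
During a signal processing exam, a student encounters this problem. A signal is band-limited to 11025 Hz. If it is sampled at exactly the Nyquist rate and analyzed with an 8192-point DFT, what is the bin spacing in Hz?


Step 1 — Nyquist sampling rate:
fs = 2 * fmax = 2 * 11025 = 22050 Hz

Step 2 — DFT bin spacing:
df = fs / N = 22050 / 8192 = 2.6917 Hz

2.6917 Hz


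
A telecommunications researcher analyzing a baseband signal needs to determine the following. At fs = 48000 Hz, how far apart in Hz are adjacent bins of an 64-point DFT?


DFT frequency resolution:
df = fs / N
   = 48000 / 64
   = 750.0 Hz

750.0 Hz


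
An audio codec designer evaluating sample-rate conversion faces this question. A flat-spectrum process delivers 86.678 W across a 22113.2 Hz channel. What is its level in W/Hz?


Power spectral density:
PSD = P / BW
    = 86.678 / 22113.2
    = 0.00391974 W/Hz

0.00391974 W/Hz


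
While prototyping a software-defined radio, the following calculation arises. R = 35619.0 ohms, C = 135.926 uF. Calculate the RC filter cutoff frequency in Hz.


Cutoff frequency of a first-order RC filter:
fc = 1 / (2 * pi * R * C)
C = 135.926 uF = 0.000135926 F
fc = 1 / (2 * pi * 35619.0 * 0.000135926)
   = 1 / 30.420344476543
   = 0.032873 Hz

0.032873 Hz


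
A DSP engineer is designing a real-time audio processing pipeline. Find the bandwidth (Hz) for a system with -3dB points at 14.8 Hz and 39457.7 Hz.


Bandwidth is the difference of -3dB frequencies:
BW = f_high - f_low
   = 39457.7 - 14.8
   = 39442.9 Hz

39442.9 Hz


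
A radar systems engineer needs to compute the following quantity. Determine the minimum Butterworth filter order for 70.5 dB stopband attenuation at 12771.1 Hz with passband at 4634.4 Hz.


Butterworth filter order formula:
n = log10(10^(A/10) - 1) / (2 * log10(f_stop/f_pass))
10^(70.5/10) - 1 = 11220183.543
f_stop/f_pass = 12771.1 / 4634.4 = 2.7557
n = 8.0071 -> ceil = 9

9


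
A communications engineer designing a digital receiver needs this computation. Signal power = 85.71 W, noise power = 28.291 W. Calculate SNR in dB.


SNR in decibels:
SNR = 10 * log10(Ps / Pn)
    = 10 * log10(85.71 / 28.291)
    = 10 * log10(3.0296)
    = 10 * 0.4814
    = 4.81 dB

4.81 dB


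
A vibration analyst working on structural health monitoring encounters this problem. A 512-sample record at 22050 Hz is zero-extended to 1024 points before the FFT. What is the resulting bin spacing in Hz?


Frequency resolution after zero-padding:
N_padded = 512 * 2 = 1024
df = fs / N_padded
   = 22050 / 1024
   = 21.5332 Hz

21.5332 Hz


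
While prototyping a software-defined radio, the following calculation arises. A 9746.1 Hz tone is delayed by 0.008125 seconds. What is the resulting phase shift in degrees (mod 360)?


Phase shift from frequency and time delay:
phi = 360 * f * t_delay
    = 360 * 9746.1 * 0.008125
    = 28507.34 degrees
    mod 360 = 67.34 degrees

67.34 degrees


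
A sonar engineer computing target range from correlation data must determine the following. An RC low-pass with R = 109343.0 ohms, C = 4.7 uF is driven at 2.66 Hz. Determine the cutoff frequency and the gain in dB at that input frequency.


Step 1 — cutoff frequency:
fc = 1 / (2*pi*R*C)
C = 4.7 uF = 4.7e-06 F
fc = 1 / (2*pi*109343.0*4.7e-06)
   = 0.309693 Hz

Step 2 — magnitude at f = 2.66 Hz:
|H(f)| = 1 / sqrt(1 + (f/fc)^2)
f/fc = 2.66 / 0.309693 = 8.589151
|H| = 1 / sqrt(1 + 73.773515) = 0.1156448
|H|_dB = 20*log10(0.1156448) = -18.74 dB

fc = 0.309693 Hz; |H(2.66 Hz)| = -18.74 dB


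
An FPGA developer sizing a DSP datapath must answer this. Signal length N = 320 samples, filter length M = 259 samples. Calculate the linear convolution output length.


Linear convolution output length:
L = N + M - 1
  = 320 + 259 - 1
  = 578 samples

578


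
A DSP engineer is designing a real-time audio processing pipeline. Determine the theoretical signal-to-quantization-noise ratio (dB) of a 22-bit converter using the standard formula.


Theoretical SNR for a full-scale sinusoid:
SNR = 6.02 * N + 1.76
    = 6.02 * 22 + 1.76
    = 132.44 + 1.76
    = 134.2 dB

134.2 dB


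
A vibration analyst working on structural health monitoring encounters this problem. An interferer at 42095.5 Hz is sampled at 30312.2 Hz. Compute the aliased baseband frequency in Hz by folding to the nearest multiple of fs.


Compute the nearest integer multiple of fs to the signal:
n = round(42095.5 / 30312.2) = 1
f_alias = |42095.5 - 1 * 30312.2|
        = |42095.5 - 30312.2|
        = 11783.3 Hz

11783.3


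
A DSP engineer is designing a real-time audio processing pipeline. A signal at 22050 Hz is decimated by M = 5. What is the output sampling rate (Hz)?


Decimation reduces the sample rate:
fs_out = fs_in / M
       = 22050 / 5
       = 4410.0 Hz

4410.0 Hz


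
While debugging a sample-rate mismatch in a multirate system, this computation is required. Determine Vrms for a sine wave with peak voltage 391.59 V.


RMS voltage for a sinusoidal waveform:
V_rms = V_peak / sqrt(2)
      = 391.59 / 1.414214
      = 276.896 V

276.896 V


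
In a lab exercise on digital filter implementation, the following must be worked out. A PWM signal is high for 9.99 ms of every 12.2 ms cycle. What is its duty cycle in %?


Duty cycle as a percentage:
DC = (t_on / T) * 100
   = (9.99 / 12.2) * 100
   = 0.818852 * 100
   = 81.89 %

81.89 %


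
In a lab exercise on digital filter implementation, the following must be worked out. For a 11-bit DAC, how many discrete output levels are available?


Number of quantization levels = 2^N
= 2^11
= 2048

2048


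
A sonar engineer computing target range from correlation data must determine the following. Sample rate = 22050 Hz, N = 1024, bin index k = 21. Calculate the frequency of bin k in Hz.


Frequency of DFT bin k:
f_k = k * fs / N
    = 21 * 22050 / 1024
    = 463050 / 1024
    = 452.197 Hz

452.197 Hz


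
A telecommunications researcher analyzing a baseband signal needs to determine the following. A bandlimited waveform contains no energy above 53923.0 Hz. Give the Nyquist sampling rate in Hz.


The Nyquist rate is twice the maximum frequency component.
fs_min = 2 * fmax
      = 2 * 53923.0
      = 107846.0 Hz

107846.0


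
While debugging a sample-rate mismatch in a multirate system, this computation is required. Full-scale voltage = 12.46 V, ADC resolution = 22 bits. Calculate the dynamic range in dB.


Dynamic range from full-scale to LSB:
V_min = V_max / 2^bits = 12.46 / 2^22
DR = 20 * log10(V_max / V_min)
   = 20 * log10(2^22)
   = 20 * 22 * log10(2)
   = 132.45 dB

132.45 dB


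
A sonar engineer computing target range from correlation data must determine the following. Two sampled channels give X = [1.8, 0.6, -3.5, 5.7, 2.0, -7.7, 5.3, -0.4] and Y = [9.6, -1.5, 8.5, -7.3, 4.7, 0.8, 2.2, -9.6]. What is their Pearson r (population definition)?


Pearson correlation coefficient (population):
r = cov(X,Y) / (std(X) * std(Y))
Mean X = 0.475, Mean Y = 0.925
Cov(X,Y) = -4.969375
Std(X) = 4.15444, Std(Y) = 6.450145
r = -0.1854

-0.1854


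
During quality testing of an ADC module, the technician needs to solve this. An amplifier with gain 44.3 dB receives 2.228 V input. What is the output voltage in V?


Output voltage from dB gain:
V_out = V_in * 10^(gain_dB / 20)
      = 2.228 * 10^(44.3 / 20)
      = 2.228 * 164.058977
      = 365.5234 V

365.5234 V


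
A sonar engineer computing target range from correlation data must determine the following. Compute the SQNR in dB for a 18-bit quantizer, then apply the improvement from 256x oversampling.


Step 1 — baseline SQNR at Nyquist:
SQNR_base = 6.02*N + 1.76
          = 6.02*18 + 1.76
          = 110.12 dB

Step 2 — oversampling processing gain:
G = 10*log10(OSR) = 10*log10(256) = 24.08 dB

Step 3 — total:
SQNR_total = 110.12 + 24.08 = 134.2 dB

Base SQNR = 110.12 dB; oversampled SQNR = 134.2 dB


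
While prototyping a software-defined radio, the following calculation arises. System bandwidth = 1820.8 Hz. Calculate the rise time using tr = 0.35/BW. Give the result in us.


Rise time from bandwidth relationship:
tr = 0.35 / BW
   = 0.35 / 1820.8
   = 0.0001922231986 s
   = 192.2232 us

192.2232 us


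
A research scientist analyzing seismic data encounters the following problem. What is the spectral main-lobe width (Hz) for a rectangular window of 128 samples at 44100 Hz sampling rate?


Main lobe width for a rectangular window:
Width = 2 * fs / N
      = 2 * 44100 / 128
      = 88200 / 128
      = 689.062 Hz

689.062 Hz


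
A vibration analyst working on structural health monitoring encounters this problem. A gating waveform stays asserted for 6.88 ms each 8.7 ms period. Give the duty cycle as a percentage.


Duty cycle as a percentage:
DC = (t_on / T) * 100
   = (6.88 / 8.7) * 100
   = 0.790805 * 100
   = 79.08 %

79.08 %


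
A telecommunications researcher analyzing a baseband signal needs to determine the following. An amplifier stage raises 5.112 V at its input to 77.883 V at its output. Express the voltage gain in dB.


Voltage gain in dB:
G = 20 * log10(Vout / Vin)
  = 20 * log10(77.883 / 5.112)
  = 20 * log10(15.235329)
  = 20 * 1.182852
  = 23.66 dB

23.66 dB


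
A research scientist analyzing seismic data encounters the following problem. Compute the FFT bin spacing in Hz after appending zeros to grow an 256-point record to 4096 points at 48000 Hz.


Frequency resolution after zero-padding:
N_padded = 256 * 16 = 4096
df = fs / N_padded
   = 48000 / 4096
   = 11.7188 Hz

11.7188 Hz


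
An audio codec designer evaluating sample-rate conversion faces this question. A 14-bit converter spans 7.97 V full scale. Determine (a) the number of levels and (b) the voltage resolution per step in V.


Step 1 — number of quantization levels:
L = 2^N = 2^14 = 16384

Step 2 — LSB step size:
delta = Vfs / L
      = 7.97 / 16384
      = 0.00048645 V

Levels = 16384; step size = 0.00048645 V


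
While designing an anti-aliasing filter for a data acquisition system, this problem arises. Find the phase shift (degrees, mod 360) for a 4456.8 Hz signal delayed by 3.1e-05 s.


Phase shift from frequency and time delay:
phi = 360 * f * t_delay
    = 360 * 4456.8 * 3.1e-05
    = 49.74 degrees
    mod 360 = 49.74 degrees

49.74 degrees


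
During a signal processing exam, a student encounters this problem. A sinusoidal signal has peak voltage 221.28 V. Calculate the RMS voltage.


RMS voltage for a sinusoidal waveform:
V_rms = V_peak / sqrt(2)
      = 221.28 / 1.414214
      = 156.469 V

156.469 V


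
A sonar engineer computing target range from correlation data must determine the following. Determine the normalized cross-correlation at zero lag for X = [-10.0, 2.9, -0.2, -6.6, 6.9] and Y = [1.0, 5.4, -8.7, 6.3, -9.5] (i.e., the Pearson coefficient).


Pearson correlation coefficient (population):
r = cov(X,Y) / (std(X) * std(Y))
Mean X = -1.4, Mean Y = -1.1
Cov(X,Y) = -21.486
Std(X) = 6.161493, Std(Y) = 6.778495
r = -0.5144

-0.5144


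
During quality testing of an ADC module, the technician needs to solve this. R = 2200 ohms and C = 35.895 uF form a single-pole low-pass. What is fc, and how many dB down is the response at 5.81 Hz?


Step 1 — cutoff frequency:
fc = 1 / (2*pi*R*C)
C = 35.895 uF = 3.5895e-05 F
fc = 1 / (2*pi*2200*3.5895e-05)
   = 2.01541 Hz

Step 2 — magnitude at f = 5.81 Hz:
|H(f)| = 1 / sqrt(1 + (f/fc)^2)
f/fc = 5.81 / 2.01541 = 2.882788
|H| = 1 / sqrt(1 + 8.310467) = 0.3277285
|H|_dB = 20*log10(0.3277285) = -9.69 dB

fc = 2.01541 Hz; |H(5.81 Hz)| = -9.69 dB


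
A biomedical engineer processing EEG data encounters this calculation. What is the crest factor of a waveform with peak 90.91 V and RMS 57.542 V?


Crest factor is the ratio of peak to RMS:
CF = V_peak / V_rms
   = 90.91 / 57.542
   = 1.5799

1.5799


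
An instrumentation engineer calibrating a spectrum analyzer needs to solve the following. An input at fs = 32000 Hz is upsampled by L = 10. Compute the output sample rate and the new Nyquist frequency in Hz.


Step 1 — output sample rate after interpolation by L:
fs_out = L * fs_in = 10 * 32000 = 320000 Hz

Step 2 — Nyquist frequency of the output stream:
f_Nyq = fs_out / 2 = 320000 / 2 = 160000.0 Hz

fs_out = 320000 Hz; f_Nyquist = 160000.0 Hz


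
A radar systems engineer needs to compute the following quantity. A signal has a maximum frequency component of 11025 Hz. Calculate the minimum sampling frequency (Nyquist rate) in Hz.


The Nyquist rate is twice the maximum frequency component.
fs_min = 2 * fmax
      = 2 * 11025
      = 22050 Hz

22050


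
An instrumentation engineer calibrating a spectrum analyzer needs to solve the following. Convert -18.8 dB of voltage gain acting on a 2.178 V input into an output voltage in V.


Output voltage from dB gain:
V_out = V_in * 10^(gain_dB / 20)
      = 2.178 * 10^(-18.8 / 20)
      = 2.178 * 0.114815
      = 0.2501 V

0.2501 V


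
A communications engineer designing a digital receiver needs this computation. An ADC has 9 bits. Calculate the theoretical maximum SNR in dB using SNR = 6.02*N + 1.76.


Theoretical SNR for a full-scale sinusoid:
SNR = 6.02 * N + 1.76
    = 6.02 * 9 + 1.76
    = 54.18 + 1.76
    = 55.94 dB

55.94 dB


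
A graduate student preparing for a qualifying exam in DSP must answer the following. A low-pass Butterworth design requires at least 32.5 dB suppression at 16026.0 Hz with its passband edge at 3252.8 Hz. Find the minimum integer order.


Butterworth filter order formula:
n = log10(10^(A/10) - 1) / (2 * log10(f_stop/f_pass))
10^(32.5/10) - 1 = 1777.2794
f_stop/f_pass = 16026.0 / 3252.8 = 4.9268
n = 2.3462 -> ceil = 3

3


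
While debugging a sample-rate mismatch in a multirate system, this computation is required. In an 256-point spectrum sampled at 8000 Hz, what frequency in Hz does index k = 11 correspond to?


Frequency of DFT bin k:
f_k = k * fs / N
    = 11 * 8000 / 256
    = 88000 / 256
    = 343.75 Hz

343.75 Hz


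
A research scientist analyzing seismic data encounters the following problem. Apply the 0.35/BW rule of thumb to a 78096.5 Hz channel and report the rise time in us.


Rise time from bandwidth relationship:
tr = 0.35 / BW
   = 0.35 / 78096.5
   = 4.4816349e-06 s
   = 4.4816 us

4.4816 us


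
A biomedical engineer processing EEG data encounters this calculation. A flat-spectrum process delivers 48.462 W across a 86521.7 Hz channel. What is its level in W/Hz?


Power spectral density:
PSD = P / BW
    = 48.462 / 86521.7
    = 0.00056011 W/Hz

0.00056011 W/Hz


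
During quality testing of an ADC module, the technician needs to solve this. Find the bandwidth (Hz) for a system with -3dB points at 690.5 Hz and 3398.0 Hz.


Bandwidth is the difference of -3dB frequencies:
BW = f_high - f_low
   = 3398.0 - 690.5
   = 2707.5 Hz

2707.5 Hz


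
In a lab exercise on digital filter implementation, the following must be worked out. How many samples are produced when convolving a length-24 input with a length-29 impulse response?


Linear convolution output length:
L = N + M - 1
  = 24 + 29 - 1
  = 52 samples

52


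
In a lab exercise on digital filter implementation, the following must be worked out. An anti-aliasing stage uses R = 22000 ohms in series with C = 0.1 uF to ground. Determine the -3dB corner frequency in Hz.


Cutoff frequency of a first-order RC filter:
fc = 1 / (2 * pi * R * C)
C = 0.1 uF = 1e-07 F
fc = 1 / (2 * pi * 22000 * 1e-07)
   = 1 / 0.013823007675795
   = 72.343156 Hz

72.343156 Hz


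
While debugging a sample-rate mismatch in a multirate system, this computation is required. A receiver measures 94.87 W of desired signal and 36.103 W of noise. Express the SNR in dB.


SNR in decibels:
SNR = 10 * log10(Ps / Pn)
    = 10 * log10(94.87 / 36.103)
    = 10 * log10(2.6278)
    = 10 * 0.4196
    = 4.2 dB

4.2 dB


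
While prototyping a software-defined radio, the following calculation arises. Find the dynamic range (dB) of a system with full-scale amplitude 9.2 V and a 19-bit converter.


Dynamic range from full-scale to LSB:
V_min = V_max / 2^bits = 9.2 / 2^19
DR = 20 * log10(V_max / V_min)
   = 20 * log10(2^19)
   = 20 * 19 * log10(2)
   = 114.39 dB

114.39 dB
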